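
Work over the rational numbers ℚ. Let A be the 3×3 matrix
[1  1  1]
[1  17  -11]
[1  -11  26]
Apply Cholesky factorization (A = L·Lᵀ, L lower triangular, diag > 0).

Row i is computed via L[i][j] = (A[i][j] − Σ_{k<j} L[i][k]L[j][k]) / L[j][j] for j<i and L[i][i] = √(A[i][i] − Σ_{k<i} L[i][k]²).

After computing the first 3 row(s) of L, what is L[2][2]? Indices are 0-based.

L[2][2] = 4

Step 1: L[0][0] = √(1) = 1.
  L[1][0] = (1) / L[0][0] = 1.
Step 2: L[1][1] = √(16) = 4.
  L[2][0] = (1) / L[0][0] = 1.
  L[2][1] = (-12) / L[1][1] = -3.
Step 3: L[2][2] = √(16) = 4.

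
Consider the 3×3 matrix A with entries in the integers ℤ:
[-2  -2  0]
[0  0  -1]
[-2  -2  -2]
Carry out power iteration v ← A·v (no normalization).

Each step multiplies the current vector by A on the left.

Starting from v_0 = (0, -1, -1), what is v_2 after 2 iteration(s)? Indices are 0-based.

v_0 = (0, -1, -1).
v_1 = A·v_0 = (2, 1, 4).
v_2 = A·v_1 = (-6, -4, -14).

v_2 = (-6, -4, -14)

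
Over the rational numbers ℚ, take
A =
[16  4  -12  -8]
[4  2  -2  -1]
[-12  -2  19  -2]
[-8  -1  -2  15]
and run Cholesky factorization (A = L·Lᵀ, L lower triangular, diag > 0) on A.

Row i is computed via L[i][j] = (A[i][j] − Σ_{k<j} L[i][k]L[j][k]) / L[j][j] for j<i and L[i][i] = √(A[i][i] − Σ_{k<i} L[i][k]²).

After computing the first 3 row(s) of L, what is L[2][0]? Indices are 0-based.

Step 1: L[0][0] = √(16) = 4.
  L[1][0] = (4) / L[0][0] = 1.
Step 2: L[1][1] = √(1) = 1.
  L[2][0] = (-12) / L[0][0] = -3.
  L[2][1] = (1) / L[1][1] = 1.
Step 3: L[2][2] = √(9) = 3.

L[2][0] = -3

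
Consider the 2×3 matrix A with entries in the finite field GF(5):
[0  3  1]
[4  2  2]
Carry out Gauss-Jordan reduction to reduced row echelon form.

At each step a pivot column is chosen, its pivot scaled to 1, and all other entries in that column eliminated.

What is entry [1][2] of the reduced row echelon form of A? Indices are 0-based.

step 1: exchange rows 0,1
step 1: normalize row 0 (÷4) = (1, 3, 3)
step 2: normalize row 1 (÷3) = (0, 1, 2)
  row 0: subtract 3×row1 = (1, 0, 2)

M[1][2] = 2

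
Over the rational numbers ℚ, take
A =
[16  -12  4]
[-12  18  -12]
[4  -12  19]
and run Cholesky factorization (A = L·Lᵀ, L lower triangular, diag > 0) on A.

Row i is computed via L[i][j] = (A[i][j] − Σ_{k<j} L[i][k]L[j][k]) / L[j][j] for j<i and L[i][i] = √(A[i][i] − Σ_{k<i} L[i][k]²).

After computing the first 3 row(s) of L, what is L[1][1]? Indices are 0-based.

L[1][1] = 3

Step 1: L[0][0] = √(16) = 4.
  L[1][0] = (-12) / L[0][0] = -3.
Step 2: L[1][1] = √(9) = 3.
  L[2][0] = (4) / L[0][0] = 1.
  L[2][1] = (-9) / L[1][1] = -3.
Step 3: L[2][2] = √(9) = 3.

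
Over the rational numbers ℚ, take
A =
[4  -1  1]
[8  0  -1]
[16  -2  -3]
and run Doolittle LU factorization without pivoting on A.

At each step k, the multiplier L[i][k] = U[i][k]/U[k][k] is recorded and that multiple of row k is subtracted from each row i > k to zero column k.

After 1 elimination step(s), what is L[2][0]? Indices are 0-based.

L[2][0] = 4

k=0: U[0][0]=4
  eliminate (1,0): mult=2, new row 1: (0, 2, -3); set L[1][0]=2
  eliminate (2,0): mult=4, new row 2: (0, 2, -7); set L[2][0]=4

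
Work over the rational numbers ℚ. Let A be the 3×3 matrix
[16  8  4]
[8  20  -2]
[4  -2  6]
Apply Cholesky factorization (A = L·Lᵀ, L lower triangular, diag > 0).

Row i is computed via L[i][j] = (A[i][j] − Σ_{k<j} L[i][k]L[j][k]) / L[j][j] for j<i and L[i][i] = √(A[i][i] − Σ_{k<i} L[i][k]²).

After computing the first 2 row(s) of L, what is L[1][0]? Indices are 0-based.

L[1][0] = 2

Step 1: L[0][0] = √(16) = 4.
  L[1][0] = (8) / L[0][0] = 2.
Step 2: L[1][1] = √(16) = 4.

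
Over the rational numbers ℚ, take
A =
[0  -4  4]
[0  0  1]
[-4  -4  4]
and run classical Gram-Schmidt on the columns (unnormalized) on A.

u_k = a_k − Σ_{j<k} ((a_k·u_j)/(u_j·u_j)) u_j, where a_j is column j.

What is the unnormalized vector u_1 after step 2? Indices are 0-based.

u_1 = (-4, 0, 0)

Step 1: u_0 = a_0 = (0, 0, -4).
Step 2: u_1 = a_1 − (1)·u_0 = (-4, 0, 0).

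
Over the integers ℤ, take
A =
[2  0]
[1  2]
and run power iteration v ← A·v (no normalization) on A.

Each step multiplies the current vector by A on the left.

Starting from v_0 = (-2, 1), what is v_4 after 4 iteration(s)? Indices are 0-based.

v_0 = (-2, 1).
v_1 = A·v_0 = (-4, 0).
v_2 = A·v_1 = (-8, -4).
v_3 = A·v_2 = (-16, -16).
v_4 = A·v_3 = (-32, -48).

v_4 = (-32, -48)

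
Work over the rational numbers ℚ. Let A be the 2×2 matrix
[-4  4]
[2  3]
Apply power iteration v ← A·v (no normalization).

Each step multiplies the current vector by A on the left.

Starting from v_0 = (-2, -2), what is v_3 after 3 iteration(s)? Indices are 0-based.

v_3 = (40, -170)

v_0 = (-2, -2).
v_1 = A·v_0 = (0, -10).
v_2 = A·v_1 = (-40, -30).
v_3 = A·v_2 = (40, -170).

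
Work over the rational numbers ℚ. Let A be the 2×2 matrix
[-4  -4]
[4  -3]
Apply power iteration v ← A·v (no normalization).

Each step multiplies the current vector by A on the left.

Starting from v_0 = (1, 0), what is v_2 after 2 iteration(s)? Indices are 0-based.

v_0 = (1, 0).
v_1 = A·v_0 = (-4, 4).
v_2 = A·v_1 = (0, -28).

v_2 = (0, -28)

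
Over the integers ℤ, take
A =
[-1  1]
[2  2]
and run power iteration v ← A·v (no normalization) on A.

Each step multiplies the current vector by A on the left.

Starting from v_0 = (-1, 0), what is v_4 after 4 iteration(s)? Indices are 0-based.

v_0 = (-1, 0).
v_1 = A·v_0 = (1, -2).
v_2 = A·v_1 = (-3, -2).
v_3 = A·v_2 = (1, -10).
v_4 = A·v_3 = (-11, -18).

v_4 = (-11, -18)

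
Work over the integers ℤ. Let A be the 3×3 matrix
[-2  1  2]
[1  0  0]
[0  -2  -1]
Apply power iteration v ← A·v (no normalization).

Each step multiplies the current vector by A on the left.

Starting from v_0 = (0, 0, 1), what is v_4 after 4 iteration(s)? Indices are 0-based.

v_0 = (0, 0, 1).
v_1 = A·v_0 = (2, 0, -1).
v_2 = A·v_1 = (-6, 2, 1).
v_3 = A·v_2 = (16, -6, -5).
v_4 = A·v_3 = (-48, 16, 17).

v_4 = (-48, 16, 17)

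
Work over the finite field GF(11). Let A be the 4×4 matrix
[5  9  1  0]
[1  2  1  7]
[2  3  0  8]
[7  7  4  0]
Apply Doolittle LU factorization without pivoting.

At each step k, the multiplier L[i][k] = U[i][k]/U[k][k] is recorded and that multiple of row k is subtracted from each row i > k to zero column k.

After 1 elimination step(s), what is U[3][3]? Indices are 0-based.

U[3][3] = 0

k=0: U[0][0]=5
  eliminate (1,0): mult=9, new row 1: (0, 9, 3, 7); set L[1][0]=9
  eliminate (2,0): mult=7, new row 2: (0, 6, 4, 8); set L[2][0]=7
  eliminate (3,0): mult=8, new row 3: (0, 1, 7, 0); set L[3][0]=8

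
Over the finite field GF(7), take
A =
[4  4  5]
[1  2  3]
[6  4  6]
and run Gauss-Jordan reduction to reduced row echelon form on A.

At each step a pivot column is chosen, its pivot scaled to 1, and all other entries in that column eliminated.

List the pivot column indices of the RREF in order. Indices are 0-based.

pivot columns: 0, 1, 2

pivot(0,0)=4: scale R0 → (1, 1, 3)
  clear (1,0): R1 −= (1)R0 → (0, 1, 0)
  clear (2,0): R2 −= (6)R0 → (0, 5, 2)
pivot(1,1)=1: scale R1 → (0, 1, 0)
  clear (0,1): R0 −= (1)R1 → (1, 0, 3)
  clear (2,1): R2 −= (5)R1 → (0, 0, 2)
pivot(2,2)=2: scale R2 → (0, 0, 1)
  clear (0,2): R0 −= (3)R2 → (1, 0, 0)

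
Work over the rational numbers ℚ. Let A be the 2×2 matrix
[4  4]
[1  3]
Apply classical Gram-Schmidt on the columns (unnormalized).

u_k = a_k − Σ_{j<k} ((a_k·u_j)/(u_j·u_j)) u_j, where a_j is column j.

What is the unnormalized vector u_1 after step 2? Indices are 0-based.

Step 1: u_0 = a_0 = (4, 1).
Step 2: u_1 = a_1 − (19/17)·u_0 = (-8/17, 32/17).

u_1 = (-8/17, 32/17)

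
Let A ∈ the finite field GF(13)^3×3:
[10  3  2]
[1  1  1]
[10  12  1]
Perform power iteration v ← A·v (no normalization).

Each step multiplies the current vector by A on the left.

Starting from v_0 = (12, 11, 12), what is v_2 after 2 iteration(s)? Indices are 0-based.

v_0 = (12, 11, 12).
v_1 = A·v_0 = (8, 9, 4).
v_2 = A·v_1 = (11, 8, 10).

v_2 = (11, 8, 10)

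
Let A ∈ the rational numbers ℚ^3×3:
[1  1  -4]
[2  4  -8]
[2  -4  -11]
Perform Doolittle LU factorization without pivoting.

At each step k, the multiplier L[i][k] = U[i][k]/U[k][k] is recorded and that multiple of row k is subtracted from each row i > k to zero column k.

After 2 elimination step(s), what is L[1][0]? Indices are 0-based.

k=0: U[0][0]=1
  eliminate (1,0): mult=2, new row 1: (0, 2, 0); set L[1][0]=2
  eliminate (2,0): mult=2, new row 2: (0, -6, -3); set L[2][0]=2
k=1: U[1][1]=2
  eliminate (2,1): mult=-3, new row 2: (0, 0, -3); set L[2][1]=-3

L[1][0] = 2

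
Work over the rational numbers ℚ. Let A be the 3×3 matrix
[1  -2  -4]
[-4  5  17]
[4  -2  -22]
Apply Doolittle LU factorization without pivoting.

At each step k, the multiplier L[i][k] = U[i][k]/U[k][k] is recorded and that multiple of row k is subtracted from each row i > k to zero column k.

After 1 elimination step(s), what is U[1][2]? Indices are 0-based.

U[1][2] = 1

[col 0] pivot 1
  R1 -= -4*R0 → (0, -3, 1)  (L[1][0] := -4)
  R2 -= 4*R0 → (0, 6, -6)  (L[2][0] := 4)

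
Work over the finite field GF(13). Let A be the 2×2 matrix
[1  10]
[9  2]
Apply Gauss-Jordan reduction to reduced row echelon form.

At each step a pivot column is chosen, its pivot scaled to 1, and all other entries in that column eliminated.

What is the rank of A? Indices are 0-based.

rank = 2

[1] R0 /= 1  ⇒  (1, 10)
     R1 -= 9·R0  ⇒  (0, 3)
[2] R1 /= 3  ⇒  (0, 1)
     R0 -= 10·R1  ⇒  (1, 0)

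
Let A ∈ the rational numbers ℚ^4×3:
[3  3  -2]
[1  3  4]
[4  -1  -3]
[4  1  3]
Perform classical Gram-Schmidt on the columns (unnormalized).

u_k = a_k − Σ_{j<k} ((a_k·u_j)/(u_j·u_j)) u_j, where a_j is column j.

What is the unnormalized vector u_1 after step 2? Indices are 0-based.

Step 1: u_0 = a_0 = (3, 1, 4, 4).
Step 2: u_1 = a_1 − (2/7)·u_0 = (15/7, 19/7, -15/7, -1/7).

u_1 = (15/7, 19/7, -15/7, -1/7)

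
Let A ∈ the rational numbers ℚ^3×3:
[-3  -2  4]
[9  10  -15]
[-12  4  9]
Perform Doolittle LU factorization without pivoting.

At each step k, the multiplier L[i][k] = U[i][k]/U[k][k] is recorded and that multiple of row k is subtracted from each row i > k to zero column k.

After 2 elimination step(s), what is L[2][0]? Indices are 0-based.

k=0: U[0][0]=-3
  eliminate (1,0): mult=-3, new row 1: (0, 4, -3); set L[1][0]=-3
  eliminate (2,0): mult=4, new row 2: (0, 12, -7); set L[2][0]=4
k=1: U[1][1]=4
  eliminate (2,1): mult=3, new row 2: (0, 0, 2); set L[2][1]=3

L[2][0] = 4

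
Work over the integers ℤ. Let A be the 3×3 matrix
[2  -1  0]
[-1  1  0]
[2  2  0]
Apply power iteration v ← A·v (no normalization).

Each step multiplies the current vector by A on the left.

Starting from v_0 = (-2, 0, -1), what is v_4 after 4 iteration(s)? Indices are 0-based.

v_0 = (-2, 0, -1).
v_1 = A·v_0 = (-4, 2, -4).
v_2 = A·v_1 = (-10, 6, -4).
v_3 = A·v_2 = (-26, 16, -8).
v_4 = A·v_3 = (-68, 42, -20).

v_4 = (-68, 42, -20)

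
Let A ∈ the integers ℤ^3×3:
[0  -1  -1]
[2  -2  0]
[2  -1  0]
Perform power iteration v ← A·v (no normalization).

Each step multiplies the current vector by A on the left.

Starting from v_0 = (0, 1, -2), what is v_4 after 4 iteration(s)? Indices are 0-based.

v_0 = (0, 1, -2).
v_1 = A·v_0 = (1, -2, -1).
v_2 = A·v_1 = (3, 6, 4).
v_3 = A·v_2 = (-10, -6, 0).
v_4 = A·v_3 = (6, -8, -14).

v_4 = (6, -8, -14)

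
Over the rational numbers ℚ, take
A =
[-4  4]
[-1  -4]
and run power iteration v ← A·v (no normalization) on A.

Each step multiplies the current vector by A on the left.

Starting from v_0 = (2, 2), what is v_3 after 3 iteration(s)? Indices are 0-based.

v_0 = (2, 2).
v_1 = A·v_0 = (0, -10).
v_2 = A·v_1 = (-40, 40).
v_3 = A·v_2 = (320, -120).

v_3 = (320, -120)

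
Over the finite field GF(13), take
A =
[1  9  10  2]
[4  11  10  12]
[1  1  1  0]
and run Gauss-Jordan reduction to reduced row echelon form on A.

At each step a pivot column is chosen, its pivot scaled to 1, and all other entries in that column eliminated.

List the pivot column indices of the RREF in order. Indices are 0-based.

step 1: normalize row 0 (÷1) = (1, 9, 10, 2)
  row 1: subtract 4×row0 = (0, 1, 9, 4)
  row 2: subtract 1×row0 = (0, 5, 4, 11)
step 2: normalize row 1 (÷1) = (0, 1, 9, 4)
  row 0: subtract 9×row1 = (1, 0, 7, 5)
  row 2: subtract 5×row1 = (0, 0, 11, 4)
step 3: normalize row 2 (÷11) = (0, 0, 1, 11)
  row 0: subtract 7×row2 = (1, 0, 0, 6)
  row 1: subtract 9×row2 = (0, 1, 0, 9)

pivot columns: 0, 1, 2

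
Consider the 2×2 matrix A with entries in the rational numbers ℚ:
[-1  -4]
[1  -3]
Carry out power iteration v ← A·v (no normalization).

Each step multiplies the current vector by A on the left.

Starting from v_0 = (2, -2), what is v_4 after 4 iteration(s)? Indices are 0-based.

v_0 = (2, -2).
v_1 = A·v_0 = (6, 8).
v_2 = A·v_1 = (-38, -18).
v_3 = A·v_2 = (110, 16).
v_4 = A·v_3 = (-174, 62).

v_4 = (-174, 62)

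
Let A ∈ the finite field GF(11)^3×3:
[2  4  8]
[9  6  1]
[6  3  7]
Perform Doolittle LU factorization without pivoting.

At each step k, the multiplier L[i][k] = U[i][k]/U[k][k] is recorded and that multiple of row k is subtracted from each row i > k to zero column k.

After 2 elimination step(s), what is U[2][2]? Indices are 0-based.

U[2][2] = 1

Step 1: pivot at (0,0) is 2.
  row1 ← row1 − (10)·row0  ⇒  L[1][0]=10, U row1=(0, 10, 9)
  row2 ← row2 − (3)·row0  ⇒  L[2][0]=3, U row2=(0, 2, 5)
Step 2: pivot at (1,1) is 10.
  row2 ← row2 − (9)·row1  ⇒  L[2][1]=9, U row2=(0, 0, 1)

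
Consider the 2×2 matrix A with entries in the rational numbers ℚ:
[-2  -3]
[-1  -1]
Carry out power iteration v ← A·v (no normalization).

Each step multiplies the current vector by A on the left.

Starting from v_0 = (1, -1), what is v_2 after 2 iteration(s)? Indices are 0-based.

v_0 = (1, -1).
v_1 = A·v_0 = (1, 0).
v_2 = A·v_1 = (-2, -1).

v_2 = (-2, -1)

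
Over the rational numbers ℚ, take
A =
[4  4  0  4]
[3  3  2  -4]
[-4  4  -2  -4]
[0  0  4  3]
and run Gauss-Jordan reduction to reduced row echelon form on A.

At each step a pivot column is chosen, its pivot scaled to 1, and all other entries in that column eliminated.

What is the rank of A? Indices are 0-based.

pivot(0,0)=4: scale R0 → (1, 1, 0, 1)
  clear (1,0): R1 −= (3)R0 → (0, 0, 2, -7)
  clear (2,0): R2 −= (-4)R0 → (0, 8, -2, 0)
pivot(1,1): swap R1↔R2
pivot(1,1)=8: scale R1 → (0, 1, -1/4, 0)
  clear (0,1): R0 −= (1)R1 → (1, 0, 1/4, 1)
pivot(2,2)=2: scale R2 → (0, 0, 1, -7/2)
  clear (0,2): R0 −= (1/4)R2 → (1, 0, 0, 15/8)
  clear (1,2): R1 −= (-1/4)R2 → (0, 1, 0, -7/8)
  clear (3,2): R3 −= (4)R2 → (0, 0, 0, 17)
pivot(3,3)=17: scale R3 → (0, 0, 0, 1)
  clear (0,3): R0 −= (15/8)R3 → (1, 0, 0, 0)
  clear (1,3): R1 −= (-7/8)R3 → (0, 1, 0, 0)
  clear (2,3): R2 −= (-7/2)R3 → (0, 0, 1, 0)

rank = 4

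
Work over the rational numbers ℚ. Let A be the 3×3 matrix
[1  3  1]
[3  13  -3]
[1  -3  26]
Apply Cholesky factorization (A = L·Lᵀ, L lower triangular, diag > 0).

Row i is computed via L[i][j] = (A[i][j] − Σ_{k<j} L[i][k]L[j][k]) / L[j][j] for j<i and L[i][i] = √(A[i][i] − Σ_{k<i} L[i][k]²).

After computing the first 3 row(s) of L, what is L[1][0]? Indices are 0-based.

Step 1: L[0][0] = √(1) = 1.
  L[1][0] = (3) / L[0][0] = 3.
Step 2: L[1][1] = √(4) = 2.
  L[2][0] = (1) / L[0][0] = 1.
  L[2][1] = (-6) / L[1][1] = -3.
Step 3: L[2][2] = √(16) = 4.

L[1][0] = 3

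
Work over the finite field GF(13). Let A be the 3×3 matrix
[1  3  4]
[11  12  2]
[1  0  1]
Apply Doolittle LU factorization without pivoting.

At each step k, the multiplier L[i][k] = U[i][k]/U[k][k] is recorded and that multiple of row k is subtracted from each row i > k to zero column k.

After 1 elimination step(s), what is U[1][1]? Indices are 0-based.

U[1][1] = 5

[col 0] pivot 1
  R1 -= 11*R0 → (0, 5, 10)  (L[1][0] := 11)
  R2 -= 1*R0 → (0, 10, 10)  (L[2][0] := 1)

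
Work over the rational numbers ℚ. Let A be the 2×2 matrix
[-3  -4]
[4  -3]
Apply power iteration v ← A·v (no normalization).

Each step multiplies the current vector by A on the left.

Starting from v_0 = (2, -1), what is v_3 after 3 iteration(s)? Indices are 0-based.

v_0 = (2, -1).
v_1 = A·v_0 = (-2, 11).
v_2 = A·v_1 = (-38, -41).
v_3 = A·v_2 = (278, -29).

v_3 = (278, -29)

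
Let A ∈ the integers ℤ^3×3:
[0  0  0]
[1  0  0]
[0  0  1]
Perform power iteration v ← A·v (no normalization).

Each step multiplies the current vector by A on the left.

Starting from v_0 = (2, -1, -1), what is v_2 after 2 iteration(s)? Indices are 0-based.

v_2 = (0, 0, -1)

v_0 = (2, -1, -1).
v_1 = A·v_0 = (0, 2, -1).
v_2 = A·v_1 = (0, 0, -1).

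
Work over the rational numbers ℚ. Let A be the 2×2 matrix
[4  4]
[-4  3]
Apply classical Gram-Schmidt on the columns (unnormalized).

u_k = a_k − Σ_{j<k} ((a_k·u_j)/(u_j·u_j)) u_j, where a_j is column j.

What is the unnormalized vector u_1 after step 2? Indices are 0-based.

u_1 = (7/2, 7/2)

Step 1: u_0 = a_0 = (4, -4).
Step 2: u_1 = a_1 − (1/8)·u_0 = (7/2, 7/2).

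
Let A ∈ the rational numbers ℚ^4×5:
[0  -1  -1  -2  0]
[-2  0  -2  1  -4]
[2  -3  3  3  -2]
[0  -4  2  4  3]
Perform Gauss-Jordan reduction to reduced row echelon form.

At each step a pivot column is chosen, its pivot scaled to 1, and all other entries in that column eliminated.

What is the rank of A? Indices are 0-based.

[1] R0 <-> R1
[1] R0 /= -2  ⇒  (1, 0, 1, -1/2, 2)
     R2 -= 2·R0  ⇒  (0, -3, 1, 4, -6)
[2] R1 /= -1  ⇒  (0, 1, 1, 2, 0)
     R2 -= -3·R1  ⇒  (0, 0, 4, 10, -6)
     R3 -= -4·R1  ⇒  (0, 0, 6, 12, 3)
[3] R2 /= 4  ⇒  (0, 0, 1, 5/2, -3/2)
     R0 -= 1·R2  ⇒  (1, 0, 0, -3, 7/2)
     R1 -= 1·R2  ⇒  (0, 1, 0, -1/2, 3/2)
     R3 -= 6·R2  ⇒  (0, 0, 0, -3, 12)
[4] R3 /= -3  ⇒  (0, 0, 0, 1, -4)
     R0 -= -3·R3  ⇒  (1, 0, 0, 0, -17/2)
     R1 -= -1/2·R3  ⇒  (0, 1, 0, 0, -1/2)
     R2 -= 5/2·R3  ⇒  (0, 0, 1, 0, 17/2)

rank = 4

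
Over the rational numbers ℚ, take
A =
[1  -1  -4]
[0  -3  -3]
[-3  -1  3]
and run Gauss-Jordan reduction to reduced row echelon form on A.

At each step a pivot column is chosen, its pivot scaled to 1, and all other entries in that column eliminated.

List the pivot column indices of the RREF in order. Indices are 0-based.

pivot columns: 0, 1, 2

[1] R0 /= 1  ⇒  (1, -1, -4)
     R2 -= -3·R0  ⇒  (0, -4, -9)
[2] R1 /= -3  ⇒  (0, 1, 1)
     R0 -= -1·R1  ⇒  (1, 0, -3)
     R2 -= -4·R1  ⇒  (0, 0, -5)
[3] R2 /= -5  ⇒  (0, 0, 1)
     R0 -= -3·R2  ⇒  (1, 0, 0)
     R1 -= 1·R2  ⇒  (0, 1, 0)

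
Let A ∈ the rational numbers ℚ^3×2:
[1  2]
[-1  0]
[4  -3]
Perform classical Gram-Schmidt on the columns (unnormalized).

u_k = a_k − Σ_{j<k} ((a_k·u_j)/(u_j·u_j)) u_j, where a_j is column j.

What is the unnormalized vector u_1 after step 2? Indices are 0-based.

Step 1: u_0 = a_0 = (1, -1, 4).
Step 2: u_1 = a_1 − (-5/9)·u_0 = (23/9, -5/9, -7/9).

u_1 = (23/9, -5/9, -7/9)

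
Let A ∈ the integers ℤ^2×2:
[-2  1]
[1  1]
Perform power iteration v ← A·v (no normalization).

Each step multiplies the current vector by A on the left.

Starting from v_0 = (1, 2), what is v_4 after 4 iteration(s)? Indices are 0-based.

v_4 = (12, 3)

v_0 = (1, 2).
v_1 = A·v_0 = (0, 3).
v_2 = A·v_1 = (3, 3).
v_3 = A·v_2 = (-3, 6).
v_4 = A·v_3 = (12, 3).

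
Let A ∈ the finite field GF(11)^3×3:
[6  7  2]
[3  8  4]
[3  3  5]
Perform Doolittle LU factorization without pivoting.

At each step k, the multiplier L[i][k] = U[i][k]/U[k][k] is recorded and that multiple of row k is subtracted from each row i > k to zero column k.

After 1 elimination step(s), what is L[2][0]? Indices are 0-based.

k=0: U[0][0]=6
  eliminate (1,0): mult=6, new row 1: (0, 10, 3); set L[1][0]=6
  eliminate (2,0): mult=6, new row 2: (0, 5, 4); set L[2][0]=6

L[2][0] = 6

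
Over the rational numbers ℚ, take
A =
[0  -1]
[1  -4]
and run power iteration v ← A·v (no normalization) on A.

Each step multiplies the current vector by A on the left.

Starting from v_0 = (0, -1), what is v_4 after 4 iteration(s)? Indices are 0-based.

v_4 = (-56, -209)

v_0 = (0, -1).
v_1 = A·v_0 = (1, 4).
v_2 = A·v_1 = (-4, -15).
v_3 = A·v_2 = (15, 56).
v_4 = A·v_3 = (-56, -209).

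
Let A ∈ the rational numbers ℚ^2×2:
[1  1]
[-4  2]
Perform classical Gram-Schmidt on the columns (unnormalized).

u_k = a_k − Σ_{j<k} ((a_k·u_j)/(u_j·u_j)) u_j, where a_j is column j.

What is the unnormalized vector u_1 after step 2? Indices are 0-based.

u_1 = (24/17, 6/17)

Step 1: u_0 = a_0 = (1, -4).
Step 2: u_1 = a_1 − (-7/17)·u_0 = (24/17, 6/17).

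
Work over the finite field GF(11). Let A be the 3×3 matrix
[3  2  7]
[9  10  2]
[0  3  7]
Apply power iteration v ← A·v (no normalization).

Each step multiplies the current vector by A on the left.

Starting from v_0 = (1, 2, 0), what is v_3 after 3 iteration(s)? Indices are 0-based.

v_0 = (1, 2, 0).
v_1 = A·v_0 = (7, 7, 6).
v_2 = A·v_1 = (0, 2, 8).
v_3 = A·v_2 = (5, 3, 7).

v_3 = (5, 3, 7)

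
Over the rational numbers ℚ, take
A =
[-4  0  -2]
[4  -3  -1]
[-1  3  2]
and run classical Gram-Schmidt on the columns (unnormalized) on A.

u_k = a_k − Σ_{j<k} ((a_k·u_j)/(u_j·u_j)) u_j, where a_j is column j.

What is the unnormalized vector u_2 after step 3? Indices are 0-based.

u_2 = (-6/41, -8/41, -8/41)

Step 1: u_0 = a_0 = (-4, 4, -1).
Step 2: u_1 = a_1 − (-5/11)·u_0 = (-20/11, -13/11, 28/11).
Step 3: u_2 = a_2 − (2/33)·u_0 − (109/123)·u_1 = (-6/41, -8/41, -8/41).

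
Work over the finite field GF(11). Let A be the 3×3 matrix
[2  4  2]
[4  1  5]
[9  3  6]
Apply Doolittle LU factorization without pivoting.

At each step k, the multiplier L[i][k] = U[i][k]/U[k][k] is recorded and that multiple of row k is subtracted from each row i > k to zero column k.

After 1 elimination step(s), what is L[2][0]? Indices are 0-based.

L[2][0] = 10

Step 1: pivot at (0,0) is 2.
  row1 ← row1 − (2)·row0  ⇒  L[1][0]=2, U row1=(0, 4, 1)
  row2 ← row2 − (10)·row0  ⇒  L[2][0]=10, U row2=(0, 7, 8)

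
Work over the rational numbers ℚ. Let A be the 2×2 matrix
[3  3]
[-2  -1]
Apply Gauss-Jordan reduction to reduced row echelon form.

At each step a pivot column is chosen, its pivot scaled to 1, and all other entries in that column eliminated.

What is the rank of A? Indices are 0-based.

step 1: normalize row 0 (÷3) = (1, 1)
  row 1: subtract -2×row0 = (0, 1)
step 2: normalize row 1 (÷1) = (0, 1)
  row 0: subtract 1×row1 = (1, 0)

rank = 2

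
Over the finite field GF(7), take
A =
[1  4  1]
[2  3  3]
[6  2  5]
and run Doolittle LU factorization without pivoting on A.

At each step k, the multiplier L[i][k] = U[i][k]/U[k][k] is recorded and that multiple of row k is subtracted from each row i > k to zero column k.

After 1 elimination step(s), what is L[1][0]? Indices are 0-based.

k=0: U[0][0]=1
  eliminate (1,0): mult=2, new row 1: (0, 2, 1); set L[1][0]=2
  eliminate (2,0): mult=6, new row 2: (0, 6, 6); set L[2][0]=6

L[1][0] = 2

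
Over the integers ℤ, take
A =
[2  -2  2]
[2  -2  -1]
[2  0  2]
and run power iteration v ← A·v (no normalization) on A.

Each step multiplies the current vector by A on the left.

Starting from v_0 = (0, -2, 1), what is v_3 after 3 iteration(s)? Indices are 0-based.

v_0 = (0, -2, 1).
v_1 = A·v_0 = (6, 3, 2).
v_2 = A·v_1 = (10, 4, 16).
v_3 = A·v_2 = (44, -4, 52).

v_3 = (44, -4, 52)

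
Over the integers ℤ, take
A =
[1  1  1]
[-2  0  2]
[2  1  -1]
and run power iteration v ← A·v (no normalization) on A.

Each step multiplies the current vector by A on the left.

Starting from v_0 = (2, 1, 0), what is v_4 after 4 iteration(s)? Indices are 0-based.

v_0 = (2, 1, 0).
v_1 = A·v_0 = (3, -4, 5).
v_2 = A·v_1 = (4, 4, -3).
v_3 = A·v_2 = (5, -14, 15).
v_4 = A·v_3 = (6, 20, -19).

v_4 = (6, 20, -19)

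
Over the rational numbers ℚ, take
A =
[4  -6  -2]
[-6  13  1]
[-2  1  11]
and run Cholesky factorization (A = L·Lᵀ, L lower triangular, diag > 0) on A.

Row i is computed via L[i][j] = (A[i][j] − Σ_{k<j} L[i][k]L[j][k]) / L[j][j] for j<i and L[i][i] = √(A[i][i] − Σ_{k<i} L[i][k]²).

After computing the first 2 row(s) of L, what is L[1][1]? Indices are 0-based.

Step 1: L[0][0] = √(4) = 2.
  L[1][0] = (-6) / L[0][0] = -3.
Step 2: L[1][1] = √(4) = 2.

L[1][1] = 2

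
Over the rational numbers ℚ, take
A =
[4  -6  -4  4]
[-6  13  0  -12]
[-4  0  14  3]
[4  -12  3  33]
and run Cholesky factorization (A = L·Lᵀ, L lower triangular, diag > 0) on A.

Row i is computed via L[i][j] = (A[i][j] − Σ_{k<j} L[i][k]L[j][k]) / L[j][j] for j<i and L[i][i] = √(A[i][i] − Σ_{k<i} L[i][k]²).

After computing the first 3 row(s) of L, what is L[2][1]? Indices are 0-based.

L[2][1] = -3

Step 1: L[0][0] = √(4) = 2.
  L[1][0] = (-6) / L[0][0] = -3.
Step 2: L[1][1] = √(4) = 2.
  L[2][0] = (-4) / L[0][0] = -2.
  L[2][1] = (-6) / L[1][1] = -3.
Step 3: L[2][2] = √(1) = 1.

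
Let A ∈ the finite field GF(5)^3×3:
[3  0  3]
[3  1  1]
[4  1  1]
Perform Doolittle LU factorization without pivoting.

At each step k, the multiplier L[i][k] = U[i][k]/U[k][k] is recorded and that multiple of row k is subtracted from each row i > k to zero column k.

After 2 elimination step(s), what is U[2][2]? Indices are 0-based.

U[2][2] = 4

Step 1: pivot at (0,0) is 3.
  row1 ← row1 − (1)·row0  ⇒  L[1][0]=1, U row1=(0, 1, 3)
  row2 ← row2 − (3)·row0  ⇒  L[2][0]=3, U row2=(0, 1, 2)
Step 2: pivot at (1,1) is 1.
  row2 ← row2 − (1)·row1  ⇒  L[2][1]=1, U row2=(0, 0, 4)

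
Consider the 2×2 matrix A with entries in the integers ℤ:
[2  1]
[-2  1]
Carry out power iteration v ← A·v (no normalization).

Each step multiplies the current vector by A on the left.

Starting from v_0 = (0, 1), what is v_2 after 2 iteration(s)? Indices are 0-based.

v_2 = (3, -1)

v_0 = (0, 1).
v_1 = A·v_0 = (1, 1).
v_2 = A·v_1 = (3, -1).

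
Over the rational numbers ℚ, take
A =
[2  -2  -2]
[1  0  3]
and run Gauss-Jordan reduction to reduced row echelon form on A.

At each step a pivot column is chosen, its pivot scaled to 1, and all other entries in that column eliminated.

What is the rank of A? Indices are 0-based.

[1] R0 /= 2  ⇒  (1, -1, -1)
     R1 -= 1·R0  ⇒  (0, 1, 4)
[2] R1 /= 1  ⇒  (0, 1, 4)
     R0 -= -1·R1  ⇒  (1, 0, 3)

rank = 2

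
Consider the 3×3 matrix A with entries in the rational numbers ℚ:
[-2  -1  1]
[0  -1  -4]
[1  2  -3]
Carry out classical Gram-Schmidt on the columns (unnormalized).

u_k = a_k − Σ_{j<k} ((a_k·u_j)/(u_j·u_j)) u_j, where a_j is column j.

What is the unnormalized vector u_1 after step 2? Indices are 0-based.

u_1 = (3/5, -1, 6/5)

Step 1: u_0 = a_0 = (-2, 0, 1).
Step 2: u_1 = a_1 − (4/5)·u_0 = (3/5, -1, 6/5).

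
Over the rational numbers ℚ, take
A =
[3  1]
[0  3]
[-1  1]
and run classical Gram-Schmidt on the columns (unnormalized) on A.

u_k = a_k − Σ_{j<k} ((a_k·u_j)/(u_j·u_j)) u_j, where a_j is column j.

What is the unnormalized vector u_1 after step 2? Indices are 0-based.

u_1 = (2/5, 3, 6/5)

Step 1: u_0 = a_0 = (3, 0, -1).
Step 2: u_1 = a_1 − (1/5)·u_0 = (2/5, 3, 6/5).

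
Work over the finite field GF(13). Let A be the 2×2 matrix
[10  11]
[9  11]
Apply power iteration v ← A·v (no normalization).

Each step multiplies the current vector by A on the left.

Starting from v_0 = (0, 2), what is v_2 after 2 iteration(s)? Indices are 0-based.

v_2 = (7, 11)

v_0 = (0, 2).
v_1 = A·v_0 = (9, 9).
v_2 = A·v_1 = (7, 11).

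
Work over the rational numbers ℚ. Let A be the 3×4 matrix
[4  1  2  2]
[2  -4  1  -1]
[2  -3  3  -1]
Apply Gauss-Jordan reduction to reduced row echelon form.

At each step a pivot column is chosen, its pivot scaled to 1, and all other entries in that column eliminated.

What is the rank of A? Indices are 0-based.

rank = 3

pivot(0,0)=4: scale R0 → (1, 1/4, 1/2, 1/2)
  clear (1,0): R1 −= (2)R0 → (0, -9/2, 0, -2)
  clear (2,0): R2 −= (2)R0 → (0, -7/2, 2, -2)
pivot(1,1)=-9/2: scale R1 → (0, 1, 0, 4/9)
  clear (0,1): R0 −= (1/4)R1 → (1, 0, 1/2, 7/18)
  clear (2,1): R2 −= (-7/2)R1 → (0, 0, 2, -4/9)
pivot(2,2)=2: scale R2 → (0, 0, 1, -2/9)
  clear (0,2): R0 −= (1/2)R2 → (1, 0, 0, 1/2)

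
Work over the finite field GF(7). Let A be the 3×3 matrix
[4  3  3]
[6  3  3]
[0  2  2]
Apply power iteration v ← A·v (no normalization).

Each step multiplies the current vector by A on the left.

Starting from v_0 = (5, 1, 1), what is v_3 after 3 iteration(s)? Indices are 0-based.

v_3 = (4, 4, 5)

v_0 = (5, 1, 1).
v_1 = A·v_0 = (5, 1, 4).
v_2 = A·v_1 = (0, 3, 3).
v_3 = A·v_2 = (4, 4, 5).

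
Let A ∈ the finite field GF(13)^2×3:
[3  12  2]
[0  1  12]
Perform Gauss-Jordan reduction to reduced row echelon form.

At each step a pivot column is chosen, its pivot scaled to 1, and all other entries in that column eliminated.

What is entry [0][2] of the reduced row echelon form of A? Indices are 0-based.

M[0][2] = 9

pivot(0,0)=3: scale R0 → (1, 4, 5)
pivot(1,1)=1: scale R1 → (0, 1, 12)
  clear (0,1): R0 −= (4)R1 → (1, 0, 9)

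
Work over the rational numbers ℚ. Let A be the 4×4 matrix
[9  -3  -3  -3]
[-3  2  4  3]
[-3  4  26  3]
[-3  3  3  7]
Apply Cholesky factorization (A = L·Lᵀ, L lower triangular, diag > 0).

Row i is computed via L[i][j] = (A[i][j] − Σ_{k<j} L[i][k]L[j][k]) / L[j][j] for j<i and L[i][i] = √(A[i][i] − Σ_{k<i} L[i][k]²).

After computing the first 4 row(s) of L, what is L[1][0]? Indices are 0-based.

L[1][0] = -1

Step 1: L[0][0] = √(9) = 3.
  L[1][0] = (-3) / L[0][0] = -1.
Step 2: L[1][1] = √(1) = 1.
  L[2][0] = (-3) / L[0][0] = -1.
  L[2][1] = (3) / L[1][1] = 3.
Step 3: L[2][2] = √(16) = 4.
  L[3][0] = (-3) / L[0][0] = -1.
  L[3][1] = (2) / L[1][1] = 2.
  L[3][2] = (-4) / L[2][2] = -1.
Step 4: L[3][3] = √(1) = 1.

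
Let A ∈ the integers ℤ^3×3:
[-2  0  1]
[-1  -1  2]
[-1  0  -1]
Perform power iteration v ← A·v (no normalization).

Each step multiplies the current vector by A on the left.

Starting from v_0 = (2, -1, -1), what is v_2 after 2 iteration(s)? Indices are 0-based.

v_2 = (9, 6, 6)

v_0 = (2, -1, -1).
v_1 = A·v_0 = (-5, -3, -1).
v_2 = A·v_1 = (9, 6, 6).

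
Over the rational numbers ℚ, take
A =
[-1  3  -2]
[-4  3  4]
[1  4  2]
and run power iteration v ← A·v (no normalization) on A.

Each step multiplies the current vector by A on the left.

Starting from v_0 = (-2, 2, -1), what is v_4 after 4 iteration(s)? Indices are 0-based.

v_0 = (-2, 2, -1).
v_1 = A·v_0 = (10, 10, 4).
v_2 = A·v_1 = (12, 6, 58).
v_3 = A·v_2 = (-110, 202, 152).
v_4 = A·v_3 = (412, 1654, 1002).

v_4 = (412, 1654, 1002)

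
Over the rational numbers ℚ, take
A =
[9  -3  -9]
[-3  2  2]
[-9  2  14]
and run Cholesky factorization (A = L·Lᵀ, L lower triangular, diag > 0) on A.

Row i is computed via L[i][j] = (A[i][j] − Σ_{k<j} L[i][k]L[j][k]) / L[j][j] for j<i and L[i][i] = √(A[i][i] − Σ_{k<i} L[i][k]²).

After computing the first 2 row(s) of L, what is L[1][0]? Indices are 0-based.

Step 1: L[0][0] = √(9) = 3.
  L[1][0] = (-3) / L[0][0] = -1.
Step 2: L[1][1] = √(1) = 1.

L[1][0] = -1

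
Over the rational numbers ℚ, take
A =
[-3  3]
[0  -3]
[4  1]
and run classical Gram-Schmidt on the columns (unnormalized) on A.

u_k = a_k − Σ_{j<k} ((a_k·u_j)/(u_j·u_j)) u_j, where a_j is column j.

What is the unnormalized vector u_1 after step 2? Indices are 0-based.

u_1 = (12/5, -3, 9/5)

Step 1: u_0 = a_0 = (-3, 0, 4).
Step 2: u_1 = a_1 − (-1/5)·u_0 = (12/5, -3, 9/5).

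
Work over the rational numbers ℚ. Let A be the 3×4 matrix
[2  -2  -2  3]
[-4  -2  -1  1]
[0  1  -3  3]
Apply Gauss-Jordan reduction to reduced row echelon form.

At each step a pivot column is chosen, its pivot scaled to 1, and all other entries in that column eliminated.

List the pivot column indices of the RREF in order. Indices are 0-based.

pivot(0,0)=2: scale R0 → (1, -1, -1, 3/2)
  clear (1,0): R1 −= (-4)R0 → (0, -6, -5, 7)
pivot(1,1)=-6: scale R1 → (0, 1, 5/6, -7/6)
  clear (0,1): R0 −= (-1)R1 → (1, 0, -1/6, 1/3)
  clear (2,1): R2 −= (1)R1 → (0, 0, -23/6, 25/6)
pivot(2,2)=-23/6: scale R2 → (0, 0, 1, -25/23)
  clear (0,2): R0 −= (-1/6)R2 → (1, 0, 0, 7/46)
  clear (1,2): R1 −= (5/6)R2 → (0, 1, 0, -6/23)

pivot columns: 0, 1, 2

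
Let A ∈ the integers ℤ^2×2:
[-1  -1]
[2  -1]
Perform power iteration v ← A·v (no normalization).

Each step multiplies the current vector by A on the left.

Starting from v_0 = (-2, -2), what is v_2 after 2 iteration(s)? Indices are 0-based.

v_2 = (-2, 10)

v_0 = (-2, -2).
v_1 = A·v_0 = (4, -2).
v_2 = A·v_1 = (-2, 10).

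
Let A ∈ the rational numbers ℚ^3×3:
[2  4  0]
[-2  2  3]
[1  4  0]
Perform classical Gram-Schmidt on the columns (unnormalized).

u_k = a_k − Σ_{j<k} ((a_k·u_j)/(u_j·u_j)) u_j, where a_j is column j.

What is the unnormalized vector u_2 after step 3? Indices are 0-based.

u_2 = (6/13, 12/65, -36/65)

Step 1: u_0 = a_0 = (2, -2, 1).
Step 2: u_1 = a_1 − (8/9)·u_0 = (20/9, 34/9, 28/9).
Step 3: u_2 = a_2 − (-2/3)·u_0 − (51/130)·u_1 = (6/13, 12/65, -36/65).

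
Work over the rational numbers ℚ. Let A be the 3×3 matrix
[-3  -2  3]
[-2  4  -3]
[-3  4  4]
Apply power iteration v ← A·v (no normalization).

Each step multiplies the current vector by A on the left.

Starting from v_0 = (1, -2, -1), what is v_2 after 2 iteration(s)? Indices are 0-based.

v_0 = (1, -2, -1).
v_1 = A·v_0 = (-2, -7, -15).
v_2 = A·v_1 = (-25, 21, -82).

v_2 = (-25, 21, -82)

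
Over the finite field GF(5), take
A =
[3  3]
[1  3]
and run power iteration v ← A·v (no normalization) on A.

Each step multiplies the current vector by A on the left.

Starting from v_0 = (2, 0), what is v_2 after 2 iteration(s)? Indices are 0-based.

v_2 = (4, 2)

v_0 = (2, 0).
v_1 = A·v_0 = (1, 2).
v_2 = A·v_1 = (4, 2).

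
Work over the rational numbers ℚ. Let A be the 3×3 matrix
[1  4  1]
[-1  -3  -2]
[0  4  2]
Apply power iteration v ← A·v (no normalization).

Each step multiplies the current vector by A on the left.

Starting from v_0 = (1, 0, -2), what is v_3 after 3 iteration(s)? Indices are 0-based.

v_3 = (11, -15, 8)

v_0 = (1, 0, -2).
v_1 = A·v_0 = (-1, 3, -4).
v_2 = A·v_1 = (7, 0, 4).
v_3 = A·v_2 = (11, -15, 8).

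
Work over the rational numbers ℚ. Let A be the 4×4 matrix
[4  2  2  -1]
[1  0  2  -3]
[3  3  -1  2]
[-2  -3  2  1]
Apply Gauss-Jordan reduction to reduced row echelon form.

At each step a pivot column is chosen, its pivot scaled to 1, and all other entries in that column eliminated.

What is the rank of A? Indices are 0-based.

rank = 4

pivot(0,0)=4: scale R0 → (1, 1/2, 1/2, -1/4)
  clear (1,0): R1 −= (1)R0 → (0, -1/2, 3/2, -11/4)
  clear (2,0): R2 −= (3)R0 → (0, 3/2, -5/2, 11/4)
  clear (3,0): R3 −= (-2)R0 → (0, -2, 3, 1/2)
pivot(1,1)=-1/2: scale R1 → (0, 1, -3, 11/2)
  clear (0,1): R0 −= (1/2)R1 → (1, 0, 2, -3)
  clear (2,1): R2 −= (3/2)R1 → (0, 0, 2, -11/2)
  clear (3,1): R3 −= (-2)R1 → (0, 0, -3, 23/2)
pivot(2,2)=2: scale R2 → (0, 0, 1, -11/4)
  clear (0,2): R0 −= (2)R2 → (1, 0, 0, 5/2)
  clear (1,2): R1 −= (-3)R2 → (0, 1, 0, -11/4)
  clear (3,2): R3 −= (-3)R2 → (0, 0, 0, 13/4)
pivot(3,3)=13/4: scale R3 → (0, 0, 0, 1)
  clear (0,3): R0 −= (5/2)R3 → (1, 0, 0, 0)
  clear (1,3): R1 −= (-11/4)R3 → (0, 1, 0, 0)
  clear (2,3): R2 −= (-11/4)R3 → (0, 0, 1, 0)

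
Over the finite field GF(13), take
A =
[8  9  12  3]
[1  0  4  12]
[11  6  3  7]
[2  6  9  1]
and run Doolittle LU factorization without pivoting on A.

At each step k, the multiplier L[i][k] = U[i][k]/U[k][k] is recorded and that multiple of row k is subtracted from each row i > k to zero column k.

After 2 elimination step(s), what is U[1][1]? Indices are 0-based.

U[1][1] = 7

Step 1: pivot at (0,0) is 8.
  row1 ← row1 − (5)·row0  ⇒  L[1][0]=5, U row1=(0, 7, 9, 10)
  row2 ← row2 − (3)·row0  ⇒  L[2][0]=3, U row2=(0, 5, 6, 11)
  row3 ← row3 − (10)·row0  ⇒  L[3][0]=10, U row3=(0, 7, 6, 10)
Step 2: pivot at (1,1) is 7.
  row2 ← row2 − (10)·row1  ⇒  L[2][1]=10, U row2=(0, 0, 7, 2)
  row3 ← row3 − (1)·row1  ⇒  L[3][1]=1, U row3=(0, 0, 10, 0)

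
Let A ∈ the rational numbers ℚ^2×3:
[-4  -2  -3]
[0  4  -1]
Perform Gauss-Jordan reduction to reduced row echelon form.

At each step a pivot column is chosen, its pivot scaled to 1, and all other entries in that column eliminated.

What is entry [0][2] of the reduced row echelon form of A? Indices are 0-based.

pivot(0,0)=-4: scale R0 → (1, 1/2, 3/4)
pivot(1,1)=4: scale R1 → (0, 1, -1/4)
  clear (0,1): R0 −= (1/2)R1 → (1, 0, 7/8)

M[0][2] = 7/8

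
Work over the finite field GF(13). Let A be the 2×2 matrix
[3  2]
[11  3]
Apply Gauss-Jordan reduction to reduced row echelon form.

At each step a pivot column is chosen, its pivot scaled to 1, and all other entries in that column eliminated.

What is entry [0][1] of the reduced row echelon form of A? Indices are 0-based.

M[0][1] = 5

pivot(0,0)=3: scale R0 → (1, 5)
  clear (1,0): R1 −= (11)R0 → (0, 0)
col 1: no nonzero at/below row 1; advance.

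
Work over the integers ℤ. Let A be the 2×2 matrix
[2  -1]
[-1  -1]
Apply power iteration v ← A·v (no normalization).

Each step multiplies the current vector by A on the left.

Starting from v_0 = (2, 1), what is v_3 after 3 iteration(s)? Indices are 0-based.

v_3 = (18, -9)

v_0 = (2, 1).
v_1 = A·v_0 = (3, -3).
v_2 = A·v_1 = (9, 0).
v_3 = A·v_2 = (18, -9).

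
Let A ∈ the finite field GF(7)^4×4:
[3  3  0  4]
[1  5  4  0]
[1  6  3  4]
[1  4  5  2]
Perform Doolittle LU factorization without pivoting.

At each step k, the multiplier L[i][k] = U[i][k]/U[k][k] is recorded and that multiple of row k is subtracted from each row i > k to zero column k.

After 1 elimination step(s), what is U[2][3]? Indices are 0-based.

U[2][3] = 5

[col 0] pivot 3
  R1 -= 5*R0 → (0, 4, 4, 1)  (L[1][0] := 5)
  R2 -= 5*R0 → (0, 5, 3, 5)  (L[2][0] := 5)
  R3 -= 5*R0 → (0, 3, 5, 3)  (L[3][0] := 5)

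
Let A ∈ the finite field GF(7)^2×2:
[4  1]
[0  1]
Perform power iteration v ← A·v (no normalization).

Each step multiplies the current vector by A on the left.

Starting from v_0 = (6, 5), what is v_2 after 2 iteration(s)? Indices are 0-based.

v_0 = (6, 5).
v_1 = A·v_0 = (1, 5).
v_2 = A·v_1 = (2, 5).

v_2 = (2, 5)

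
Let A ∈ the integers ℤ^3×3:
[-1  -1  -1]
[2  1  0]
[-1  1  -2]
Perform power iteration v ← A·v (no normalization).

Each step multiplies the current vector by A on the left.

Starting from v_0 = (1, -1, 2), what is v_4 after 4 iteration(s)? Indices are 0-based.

v_0 = (1, -1, 2).
v_1 = A·v_0 = (-2, 1, -6).
v_2 = A·v_1 = (7, -3, 15).
v_3 = A·v_2 = (-19, 11, -40).
v_4 = A·v_3 = (48, -27, 110).

v_4 = (48, -27, 110)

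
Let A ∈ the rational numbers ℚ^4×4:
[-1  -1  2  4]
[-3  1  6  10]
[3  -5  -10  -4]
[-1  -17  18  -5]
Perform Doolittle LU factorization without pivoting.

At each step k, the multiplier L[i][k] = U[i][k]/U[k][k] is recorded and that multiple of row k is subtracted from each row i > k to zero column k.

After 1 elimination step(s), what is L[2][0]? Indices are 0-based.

k=0: U[0][0]=-1
  eliminate (1,0): mult=3, new row 1: (0, 4, 0, -2); set L[1][0]=3
  eliminate (2,0): mult=-3, new row 2: (0, -8, -4, 8); set L[2][0]=-3
  eliminate (3,0): mult=1, new row 3: (0, -16, 16, -9); set L[3][0]=1

L[2][0] = -3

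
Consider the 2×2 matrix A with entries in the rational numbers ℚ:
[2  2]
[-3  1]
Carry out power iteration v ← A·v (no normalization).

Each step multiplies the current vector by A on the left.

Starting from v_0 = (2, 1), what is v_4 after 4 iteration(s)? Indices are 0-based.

v_4 = (-142, 97)

v_0 = (2, 1).
v_1 = A·v_0 = (6, -5).
v_2 = A·v_1 = (2, -23).
v_3 = A·v_2 = (-42, -29).
v_4 = A·v_3 = (-142, 97).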